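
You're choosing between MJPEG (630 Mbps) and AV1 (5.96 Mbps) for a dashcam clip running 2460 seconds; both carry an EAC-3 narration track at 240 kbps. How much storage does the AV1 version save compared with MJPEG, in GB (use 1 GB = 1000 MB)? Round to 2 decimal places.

Audio: 240 kbps = 0.240 Mbps.
MJPEG: 630.240 Mbps × 2460 s = 1550390.4 Mb = 193.799 GB.
AV1: 6.200 Mbps × 2460 s = 15252.0 Mb = 1.907 GB.
Saving: 193.799 − 1.907 = 191.892 GB.

191.89 GB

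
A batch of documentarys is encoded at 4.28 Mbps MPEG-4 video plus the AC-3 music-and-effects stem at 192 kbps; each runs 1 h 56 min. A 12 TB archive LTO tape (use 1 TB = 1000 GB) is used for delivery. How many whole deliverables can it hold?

1 h 56 min = 116 min = 6960 s
Audio: 192 kbps = 0.192 Mbps.
Total bitrate: 4.472 Mbps.
Per item: 4.472 Mbps × 6960 s = 31,125 Mb = 3,891 MB.
Capacity: 12 TB = 96,000,000 Mb; 3084.33 items → 3084 complete.

3084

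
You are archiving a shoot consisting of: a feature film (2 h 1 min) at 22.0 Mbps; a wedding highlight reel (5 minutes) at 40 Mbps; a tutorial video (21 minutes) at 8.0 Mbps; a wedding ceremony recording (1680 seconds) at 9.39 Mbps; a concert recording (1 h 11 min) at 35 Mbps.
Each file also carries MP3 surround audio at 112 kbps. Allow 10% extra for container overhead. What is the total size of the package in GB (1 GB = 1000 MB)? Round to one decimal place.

47.9 GB

Audio: 112 kbps = 0.112 Mbps.
feature film: 22.112 Mbps × 7260 s × 1.10 = 176586.4 Mb
wedding highlight reel: 40.112 Mbps × 300 s × 1.10 = 13237.0 Mb
tutorial video: 8.112 Mbps × 1260 s × 1.10 = 11243.2 Mb
wedding ceremony recording: 9.502 Mbps × 1680 s × 1.10 = 17559.7 Mb
concert recording: 35.112 Mbps × 4260 s × 1.10 = 164534.8 Mb
Total: 383161.2 Mb = 47895.1 MB.
= 47.90 GB.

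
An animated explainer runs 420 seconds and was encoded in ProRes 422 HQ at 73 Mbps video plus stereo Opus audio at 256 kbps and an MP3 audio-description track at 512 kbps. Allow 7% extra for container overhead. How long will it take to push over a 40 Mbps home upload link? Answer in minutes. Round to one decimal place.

13.8 minutes

Audio total: 256 + 512 = 768 kbps = 0.768 Mbps.
Total bitrate: 73.768 Mbps.
File: 73.768 Mbps × 420 s = 30982.6 Mb.
With 7% container overhead: ×1.07. → 33151.3 Mb.
At 40 Mbps: 33151.3 / 40 = 828.8 s ≈ 13.8 minutes.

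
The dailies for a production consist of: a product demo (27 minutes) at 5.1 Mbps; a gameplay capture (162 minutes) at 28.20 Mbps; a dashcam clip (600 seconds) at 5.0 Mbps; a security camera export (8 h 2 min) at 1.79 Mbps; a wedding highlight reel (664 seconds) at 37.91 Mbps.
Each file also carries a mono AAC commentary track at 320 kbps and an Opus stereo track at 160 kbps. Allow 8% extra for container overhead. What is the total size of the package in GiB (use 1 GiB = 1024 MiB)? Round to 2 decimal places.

Audio total: 320 + 160 = 480 kbps = 0.480 Mbps.
product demo: 5.580 Mbps × 1620 s × 1.08 = 9762.8 Mb
gameplay capture: 28.680 Mbps × 9720 s × 1.08 = 301071.2 Mb
dashcam clip: 5.480 Mbps × 600 s × 1.08 = 3551.0 Mb
security camera export: 2.270 Mbps × 28920 s × 1.08 = 70900.3 Mb
wedding highlight reel: 38.390 Mbps × 664 s × 1.08 = 27530.2 Mb
Total: 412815.5 Mb = 51601.9 MB.
= 48.06 GiB.

48.06 GiB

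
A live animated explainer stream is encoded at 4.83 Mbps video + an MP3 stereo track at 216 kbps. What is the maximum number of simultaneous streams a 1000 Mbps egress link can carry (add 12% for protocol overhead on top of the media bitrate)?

176

Audio: 216 kbps = 0.216 Mbps.
Per-viewer media rate: 5.046 Mbps.
On the wire with 12% overhead: 5.652 Mbps.
1000 Mbps = 1,000 Mbps; 1,000 / 5.652 = 176.94 → 176 viewers.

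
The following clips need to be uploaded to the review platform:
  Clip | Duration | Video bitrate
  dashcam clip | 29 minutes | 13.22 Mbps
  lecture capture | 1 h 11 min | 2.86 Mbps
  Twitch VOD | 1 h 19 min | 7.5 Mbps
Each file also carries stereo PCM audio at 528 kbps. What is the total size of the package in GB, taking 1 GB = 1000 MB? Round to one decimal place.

Audio: 528 kbps = 0.528 Mbps.
dashcam clip: 13.748 Mbps × 1740 s = 23921.5 Mb
lecture capture: 3.388 Mbps × 4260 s = 14432.9 Mb
Twitch VOD: 8.028 Mbps × 4740 s = 38052.7 Mb
Total: 76407.1 Mb = 9550.9 MB.
= 9.551 GB.

9.6 GB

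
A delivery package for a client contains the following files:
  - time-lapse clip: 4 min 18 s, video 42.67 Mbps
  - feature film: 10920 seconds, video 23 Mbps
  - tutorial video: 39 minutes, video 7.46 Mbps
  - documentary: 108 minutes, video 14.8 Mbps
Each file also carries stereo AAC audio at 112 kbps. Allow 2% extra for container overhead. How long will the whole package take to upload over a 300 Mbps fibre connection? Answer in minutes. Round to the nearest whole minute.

21 minutes

Audio: 112 kbps = 0.112 Mbps.
time-lapse clip: 42.782 Mbps × 258 s × 1.02 = 11258.5 Mb
feature film: 23.112 Mbps × 10920 s × 1.02 = 257430.7 Mb
tutorial video: 7.572 Mbps × 2340 s × 1.02 = 18072.8 Mb
documentary: 14.912 Mbps × 6480 s × 1.02 = 98562.4 Mb
Total: 385324.4 Mb = 48165.6 MB.
At 300 Mbps: 385324.4 / 300 = 1284 s ≈ 21.4 minutes.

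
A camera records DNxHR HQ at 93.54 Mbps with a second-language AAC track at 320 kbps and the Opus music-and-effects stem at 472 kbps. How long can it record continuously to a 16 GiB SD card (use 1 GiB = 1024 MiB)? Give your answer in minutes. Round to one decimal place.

Audio total: 320 + 472 = 792 kbps = 0.792 Mbps.
Total bitrate: 93.54 + 0.792 = 94.332 Mbps.
Capacity: 16 GiB = 137,439 Mb.
Recording time: 137,439 / 94.332 = 1,457 s ≈ 24.3 minutes.

24.3 minutes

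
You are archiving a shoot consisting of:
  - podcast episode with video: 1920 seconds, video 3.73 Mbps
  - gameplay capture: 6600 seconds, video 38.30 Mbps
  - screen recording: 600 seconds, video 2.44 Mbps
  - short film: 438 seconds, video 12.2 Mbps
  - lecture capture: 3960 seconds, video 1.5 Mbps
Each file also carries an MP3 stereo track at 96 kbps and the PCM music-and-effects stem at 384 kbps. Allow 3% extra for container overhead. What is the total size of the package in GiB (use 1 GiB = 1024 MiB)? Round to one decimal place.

Audio total: 96 + 384 = 480 kbps = 0.480 Mbps.
podcast episode with video: 4.210 Mbps × 1920 s × 1.03 = 8325.7 Mb
gameplay capture: 38.780 Mbps × 6600 s × 1.03 = 263626.4 Mb
screen recording: 2.920 Mbps × 600 s × 1.03 = 1804.6 Mb
short film: 12.680 Mbps × 438 s × 1.03 = 5720.5 Mb
lecture capture: 1.980 Mbps × 3960 s × 1.03 = 8076.0 Mb
Total: 287553.2 Mb = 35944.1 MB.
= 33.48 GiB.

33.5 GiB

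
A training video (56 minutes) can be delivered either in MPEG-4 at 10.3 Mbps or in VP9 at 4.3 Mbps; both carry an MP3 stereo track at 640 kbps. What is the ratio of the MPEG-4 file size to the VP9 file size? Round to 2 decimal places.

2.21

56 min = 3360 s
Audio: 640 kbps = 0.640 Mbps.
MPEG-4: 10.940 Mbps × 3360 s = 36758.4 Mb = 4.279 GiB.
VP9: 4.940 Mbps × 3360 s = 16598.4 Mb = 1.932 GiB.
Ratio: 4.279 / 1.932 = 2.215.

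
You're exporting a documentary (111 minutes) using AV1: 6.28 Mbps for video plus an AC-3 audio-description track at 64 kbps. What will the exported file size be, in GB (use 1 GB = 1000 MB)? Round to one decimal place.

111 min = 6660 s
Audio: 64 kbps = 0.064 Mbps.
Total bitrate: 6.28 + 0.064 = 6.344 Mbps.
Stream data: 6.344 Mbps × 6660 s = 42251.0 Mb.
42,251 Mb ÷ 8 = 5,281 MB → 5.281 GB.

5.3 GB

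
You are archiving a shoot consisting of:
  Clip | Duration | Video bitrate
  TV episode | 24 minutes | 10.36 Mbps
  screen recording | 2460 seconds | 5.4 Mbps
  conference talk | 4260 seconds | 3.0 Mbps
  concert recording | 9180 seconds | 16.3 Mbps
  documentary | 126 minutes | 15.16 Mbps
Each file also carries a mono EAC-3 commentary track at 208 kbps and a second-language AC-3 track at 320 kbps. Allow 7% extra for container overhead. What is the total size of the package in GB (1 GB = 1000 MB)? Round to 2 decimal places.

Audio total: 208 + 320 = 528 kbps = 0.528 Mbps.
TV episode: 10.888 Mbps × 1440 s × 1.07 = 16776.2 Mb
screen recording: 5.928 Mbps × 2460 s × 1.07 = 15603.7 Mb
conference talk: 3.528 Mbps × 4260 s × 1.07 = 16081.3 Mb
concert recording: 16.828 Mbps × 9180 s × 1.07 = 165294.7 Mb
documentary: 15.688 Mbps × 7560 s × 1.07 = 126903.4 Mb
Total: 340659.3 Mb = 42582.4 MB.
= 42.58 GB.

42.58 GB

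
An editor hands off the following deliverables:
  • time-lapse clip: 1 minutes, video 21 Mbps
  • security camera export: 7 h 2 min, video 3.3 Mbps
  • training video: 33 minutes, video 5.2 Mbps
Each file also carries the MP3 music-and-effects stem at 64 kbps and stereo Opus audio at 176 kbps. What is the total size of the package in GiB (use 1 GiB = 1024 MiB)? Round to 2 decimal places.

Audio total: 64 + 176 = 240 kbps = 0.240 Mbps.
time-lapse clip: 21.240 Mbps × 60 s = 1274.4 Mb
security camera export: 3.540 Mbps × 25320 s = 89632.8 Mb
training video: 5.440 Mbps × 1980 s = 10771.2 Mb
Total: 101678.4 Mb = 12709.8 MB.
= 11.84 GiB.

11.84 GiB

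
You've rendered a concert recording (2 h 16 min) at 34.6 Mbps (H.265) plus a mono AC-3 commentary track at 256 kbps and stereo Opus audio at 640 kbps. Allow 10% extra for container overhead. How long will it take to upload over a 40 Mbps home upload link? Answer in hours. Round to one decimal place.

2 h 16 min = 136 min = 8160 s
Audio total: 256 + 640 = 896 kbps = 0.896 Mbps.
Total bitrate: 35.496 Mbps.
File: 35.496 Mbps × 8160 s = 289647.4 Mb.
With 10% container overhead: ×1.10. → 318612.1 Mb.
At 40 Mbps: 318612.1 / 40 = 7965.3 s ≈ 2.21 hours.

2.2 hours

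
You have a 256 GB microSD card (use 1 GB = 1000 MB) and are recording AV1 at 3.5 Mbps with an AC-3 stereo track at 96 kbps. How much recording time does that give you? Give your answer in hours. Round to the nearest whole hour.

158 hours

Audio: 96 kbps = 0.096 Mbps.
Total bitrate: 3.5 + 0.096 = 3.596 Mbps.
Capacity: 256 GB = 2,048,000 Mb.
Recording time: 2,048,000 / 3.596 = 569,522 s ≈ 158 hours.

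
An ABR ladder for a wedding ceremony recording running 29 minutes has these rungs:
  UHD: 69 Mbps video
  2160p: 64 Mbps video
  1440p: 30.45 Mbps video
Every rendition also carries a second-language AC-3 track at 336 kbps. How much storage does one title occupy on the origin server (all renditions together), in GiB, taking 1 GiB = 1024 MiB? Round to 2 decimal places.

29 min = 1740 s
Audio: 336 kbps = 0.336 Mbps.
Sum of rendition bitrates: (69+0.336) + (64+0.336) + (30.45+0.336) = 164.458 Mbps.
× 1740 s = 286,157 Mb = 35,770 MB = 33.31 GiB.

33.31 GiB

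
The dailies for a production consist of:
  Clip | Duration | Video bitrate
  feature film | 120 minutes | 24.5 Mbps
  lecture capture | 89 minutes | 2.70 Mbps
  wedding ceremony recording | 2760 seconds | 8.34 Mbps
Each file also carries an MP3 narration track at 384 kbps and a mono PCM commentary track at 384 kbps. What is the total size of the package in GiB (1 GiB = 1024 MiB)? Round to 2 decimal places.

26.26 GiB

Audio total: 384 + 384 = 768 kbps = 0.768 Mbps.
feature film: 25.268 Mbps × 7200 s = 181929.6 Mb
lecture capture: 3.468 Mbps × 5340 s = 18519.1 Mb
wedding ceremony recording: 9.108 Mbps × 2760 s = 25138.1 Mb
Total: 225586.8 Mb = 28198.3 MB.
= 26.26 GiB.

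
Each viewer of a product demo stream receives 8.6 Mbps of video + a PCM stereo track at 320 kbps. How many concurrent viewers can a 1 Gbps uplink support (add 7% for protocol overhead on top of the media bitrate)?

Audio: 320 kbps = 0.320 Mbps.
Per-viewer media rate: 8.920 Mbps.
On the wire with 7% overhead: 9.544 Mbps.
1 Gbps = 1,000 Mbps; 1,000 / 9.544 = 104.77 → 104 viewers.

104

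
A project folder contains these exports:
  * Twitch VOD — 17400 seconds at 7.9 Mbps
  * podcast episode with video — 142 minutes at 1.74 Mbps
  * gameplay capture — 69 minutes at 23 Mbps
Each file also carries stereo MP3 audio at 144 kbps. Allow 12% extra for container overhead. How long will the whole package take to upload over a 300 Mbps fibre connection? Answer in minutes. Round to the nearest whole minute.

16 minutes

Audio: 144 kbps = 0.144 Mbps.
Twitch VOD: 8.044 Mbps × 17400 s × 1.12 = 156761.5 Mb
podcast episode with video: 1.884 Mbps × 8520 s × 1.12 = 17977.9 Mb
gameplay capture: 23.144 Mbps × 4140 s × 1.12 = 107314.1 Mb
Total: 282053.5 Mb = 35256.7 MB.
At 300 Mbps: 282053.5 / 300 = 940 s ≈ 15.7 minutes.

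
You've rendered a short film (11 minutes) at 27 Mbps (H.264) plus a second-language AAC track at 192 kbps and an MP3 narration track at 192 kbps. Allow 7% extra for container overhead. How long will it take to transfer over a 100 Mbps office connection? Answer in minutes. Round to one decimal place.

3.2 minutes

11 min = 660 s
Audio total: 192 + 192 = 384 kbps = 0.384 Mbps.
Total bitrate: 27.384 Mbps.
File: 27.384 Mbps × 660 s = 18073.4 Mb.
With 7% container overhead: ×1.07. → 19338.6 Mb.
At 100 Mbps: 19338.6 / 100 = 193.4 s ≈ 3.22 minutes.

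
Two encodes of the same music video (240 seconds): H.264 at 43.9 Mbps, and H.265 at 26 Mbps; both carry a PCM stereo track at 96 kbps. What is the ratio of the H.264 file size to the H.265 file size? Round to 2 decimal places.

Audio: 96 kbps = 0.096 Mbps.
H.264: 43.996 Mbps × 240 s = 10559.0 Mb = 1.320 GB.
H.265: 26.096 Mbps × 240 s = 6263.0 Mb = 0.783 GB.
Ratio: 1.320 / 0.783 = 1.686.

1.69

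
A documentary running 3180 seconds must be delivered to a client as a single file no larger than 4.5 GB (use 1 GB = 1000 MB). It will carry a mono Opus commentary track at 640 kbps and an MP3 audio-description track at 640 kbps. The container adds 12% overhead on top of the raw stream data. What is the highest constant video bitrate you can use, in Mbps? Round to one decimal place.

8.8 Mbps

Budget: 4.5 GB = 36000.0 Mb.
Stream payload after overhead: 36000.0 / 1.12 = 32142.9 Mb.
Total bitrate budget: 32142.9 Mb / 3180 s = 10.108 Mbps.
Audio total: 640 + 640 = 1280 kbps = 1.280 Mbps.
Video: 10.108 − 1.280 = 8.828 Mbps.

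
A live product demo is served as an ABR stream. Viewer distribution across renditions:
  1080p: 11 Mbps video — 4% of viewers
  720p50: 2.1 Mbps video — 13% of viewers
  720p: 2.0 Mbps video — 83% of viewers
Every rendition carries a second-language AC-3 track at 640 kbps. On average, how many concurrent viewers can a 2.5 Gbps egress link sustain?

829

Audio: 640 kbps = 0.640 Mbps.
Average per-viewer bitrate: 0.04×11.640 + 0.13×2.740 + 0.83×2.640 = 3.013 Mbps.
2.5 Gbps = 2,500 Mbps; 2,500 / 3.013 = 829.74 → 829.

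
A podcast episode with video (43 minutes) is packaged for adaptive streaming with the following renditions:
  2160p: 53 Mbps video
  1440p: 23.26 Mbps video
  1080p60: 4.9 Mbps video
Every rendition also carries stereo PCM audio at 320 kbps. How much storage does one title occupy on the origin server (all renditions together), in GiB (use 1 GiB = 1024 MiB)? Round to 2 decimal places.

43 min = 2580 s
Audio: 320 kbps = 0.320 Mbps.
Sum of rendition bitrates: (53+0.320) + (23.26+0.320) + (4.9+0.320) = 82.120 Mbps.
× 2580 s = 211,870 Mb = 26,484 MB = 24.66 GiB.

24.66 GiB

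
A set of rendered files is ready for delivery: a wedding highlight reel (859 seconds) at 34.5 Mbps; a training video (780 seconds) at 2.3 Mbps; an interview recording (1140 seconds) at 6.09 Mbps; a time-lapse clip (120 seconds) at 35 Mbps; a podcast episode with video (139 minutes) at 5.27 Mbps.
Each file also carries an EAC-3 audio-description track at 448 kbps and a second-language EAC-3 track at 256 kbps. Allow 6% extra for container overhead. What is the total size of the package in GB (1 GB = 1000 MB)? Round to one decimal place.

Audio total: 448 + 256 = 704 kbps = 0.704 Mbps.
wedding highlight reel: 35.204 Mbps × 859 s × 1.06 = 32054.7 Mb
training video: 3.004 Mbps × 780 s × 1.06 = 2483.7 Mb
interview recording: 6.794 Mbps × 1140 s × 1.06 = 8209.9 Mb
time-lapse clip: 35.704 Mbps × 120 s × 1.06 = 4541.5 Mb
podcast episode with video: 5.974 Mbps × 8340 s × 1.06 = 52812.5 Mb
Total: 100102.3 Mb = 12512.8 MB.
= 12.51 GB.

12.5 GB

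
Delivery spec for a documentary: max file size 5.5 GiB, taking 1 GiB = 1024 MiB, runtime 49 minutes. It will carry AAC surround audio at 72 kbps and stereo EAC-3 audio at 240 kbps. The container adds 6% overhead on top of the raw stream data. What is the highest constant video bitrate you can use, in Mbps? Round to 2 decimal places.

14.85 Mbps

Budget: 5.5 GiB = 47244.6 Mb.
Stream payload after overhead: 47244.6 / 1.06 = 44570.4 Mb.
49 min = 2940 s
Total bitrate budget: 44570.4 Mb / 2940 s = 15.160 Mbps.
Audio total: 72 + 240 = 312 kbps = 0.312 Mbps.
Video: 15.160 − 0.312 = 14.848 Mbps.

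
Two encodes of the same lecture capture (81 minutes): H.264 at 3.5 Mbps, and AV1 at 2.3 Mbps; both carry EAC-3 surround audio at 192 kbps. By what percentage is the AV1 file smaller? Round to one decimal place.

81 min = 4860 s
Audio: 192 kbps = 0.192 Mbps.
H.264: 3.692 Mbps × 4860 s = 17943.1 Mb = 2.089 GiB.
AV1: 2.492 Mbps × 4860 s = 12111.1 Mb = 1.410 GiB.
Reduction: (1 − 1.410/2.089) × 100 = 32.50%.

32.5%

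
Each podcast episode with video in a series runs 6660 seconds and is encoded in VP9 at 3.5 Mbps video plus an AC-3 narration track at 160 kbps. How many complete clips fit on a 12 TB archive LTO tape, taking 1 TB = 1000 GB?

3938

Audio: 160 kbps = 0.160 Mbps.
Total bitrate: 3.660 Mbps.
Per item: 3.660 Mbps × 6660 s = 24,376 Mb = 3,047 MB.
Capacity: 12 TB = 96,000,000 Mb; 3938.36 items → 3938 complete.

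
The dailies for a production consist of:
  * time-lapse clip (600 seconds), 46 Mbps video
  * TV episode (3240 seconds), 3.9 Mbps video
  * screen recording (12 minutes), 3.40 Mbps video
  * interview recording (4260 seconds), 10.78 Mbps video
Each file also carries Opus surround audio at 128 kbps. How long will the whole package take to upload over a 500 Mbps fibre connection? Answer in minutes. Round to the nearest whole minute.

Audio: 128 kbps = 0.128 Mbps.
time-lapse clip: 46.128 Mbps × 600 s = 27676.8 Mb
TV episode: 4.028 Mbps × 3240 s = 13050.7 Mb
screen recording: 3.528 Mbps × 720 s = 2540.2 Mb
interview recording: 10.908 Mbps × 4260 s = 46468.1 Mb
Total: 89735.8 Mb = 11217.0 MB.
At 500 Mbps: 89735.8 / 500 = 179 s ≈ 2.99 minutes.

3 minutes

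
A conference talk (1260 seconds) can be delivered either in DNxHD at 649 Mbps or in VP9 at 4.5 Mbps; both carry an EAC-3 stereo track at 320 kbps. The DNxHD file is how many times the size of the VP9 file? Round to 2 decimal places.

134.71

Audio: 320 kbps = 0.320 Mbps.
DNxHD: 649.320 Mbps × 1260 s = 818143.2 Mb = 102.268 GB.
VP9: 4.820 Mbps × 1260 s = 6073.2 Mb = 0.759 GB.
Ratio: 102.268 / 0.759 = 134.714.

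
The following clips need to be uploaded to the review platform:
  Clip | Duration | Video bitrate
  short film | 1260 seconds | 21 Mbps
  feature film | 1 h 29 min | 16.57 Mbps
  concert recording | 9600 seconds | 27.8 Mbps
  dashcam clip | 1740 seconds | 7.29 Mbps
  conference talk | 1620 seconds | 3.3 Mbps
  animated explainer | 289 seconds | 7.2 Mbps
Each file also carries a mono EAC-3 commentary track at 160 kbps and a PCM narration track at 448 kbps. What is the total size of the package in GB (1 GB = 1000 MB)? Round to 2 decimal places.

51.75 GB

Audio total: 160 + 448 = 608 kbps = 0.608 Mbps.
short film: 21.608 Mbps × 1260 s = 27226.1 Mb
feature film: 17.178 Mbps × 5340 s = 91730.5 Mb
concert recording: 28.408 Mbps × 9600 s = 272716.8 Mb
dashcam clip: 7.898 Mbps × 1740 s = 13742.5 Mb
conference talk: 3.908 Mbps × 1620 s = 6331.0 Mb
animated explainer: 7.808 Mbps × 289 s = 2256.5 Mb
Total: 414003.4 Mb = 51750.4 MB.
= 51.75 GB.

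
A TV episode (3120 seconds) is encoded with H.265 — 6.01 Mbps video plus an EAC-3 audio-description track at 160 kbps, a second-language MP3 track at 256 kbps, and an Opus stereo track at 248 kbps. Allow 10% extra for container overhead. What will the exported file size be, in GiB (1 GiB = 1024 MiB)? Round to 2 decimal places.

2.67 GiB

Audio total: 160 + 256 + 248 = 664 kbps = 0.664 Mbps.
Total bitrate: 6.01 + 0.664 = 6.674 Mbps.
Stream data: 6.674 Mbps × 3120 s = 20822.9 Mb.
With 10% container overhead: ×1.10.
22,905 Mb = 2,863,146,000 bytes ÷ 1,073,741,824 = 2.667 GiB.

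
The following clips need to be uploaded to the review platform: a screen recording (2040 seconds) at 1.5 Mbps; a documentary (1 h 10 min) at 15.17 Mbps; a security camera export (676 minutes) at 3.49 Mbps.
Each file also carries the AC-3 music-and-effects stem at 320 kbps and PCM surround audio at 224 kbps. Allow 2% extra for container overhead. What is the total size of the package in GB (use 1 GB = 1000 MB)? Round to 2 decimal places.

29.81 GB

Audio total: 320 + 224 = 544 kbps = 0.544 Mbps.
screen recording: 2.044 Mbps × 2040 s × 1.02 = 4253.2 Mb
documentary: 15.714 Mbps × 4200 s × 1.02 = 67318.8 Mb
security camera export: 4.034 Mbps × 40560 s × 1.02 = 166891.4 Mb
Total: 238463.4 Mb = 29807.9 MB.
= 29.81 GB.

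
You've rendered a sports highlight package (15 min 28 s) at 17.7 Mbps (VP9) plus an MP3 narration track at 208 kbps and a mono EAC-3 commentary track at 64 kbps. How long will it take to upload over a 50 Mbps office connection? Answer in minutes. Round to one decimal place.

5.6 minutes

15 min 28 s = 928 s
Audio total: 208 + 64 = 272 kbps = 0.272 Mbps.
Total bitrate: 17.972 Mbps.
File: 17.972 Mbps × 928 s = 16678.0 Mb.
At 50 Mbps: 16678.0 / 50 = 333.6 s ≈ 5.56 minutes.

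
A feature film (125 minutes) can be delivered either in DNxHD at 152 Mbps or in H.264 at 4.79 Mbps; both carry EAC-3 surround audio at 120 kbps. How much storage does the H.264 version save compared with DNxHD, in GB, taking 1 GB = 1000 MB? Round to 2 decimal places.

138.01 GB

125 min = 7500 s
Audio: 120 kbps = 0.120 Mbps.
DNxHD: 152.120 Mbps × 7500 s = 1140900.0 Mb = 142.613 GB.
H.264: 4.910 Mbps × 7500 s = 36825.0 Mb = 4.603 GB.
Saving: 142.613 − 4.603 = 138.009 GB.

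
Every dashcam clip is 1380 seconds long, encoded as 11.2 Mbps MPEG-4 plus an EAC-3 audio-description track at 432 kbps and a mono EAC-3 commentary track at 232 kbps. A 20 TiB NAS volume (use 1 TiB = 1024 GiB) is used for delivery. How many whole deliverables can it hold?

10745

Audio total: 432 + 232 = 664 kbps = 0.664 Mbps.
Total bitrate: 11.864 Mbps.
Per item: 11.864 Mbps × 1380 s = 16,372 Mb = 2,047 MB.
Capacity: 20 TiB = 175,921,860 Mb; 10745.08 items → 10745 complete.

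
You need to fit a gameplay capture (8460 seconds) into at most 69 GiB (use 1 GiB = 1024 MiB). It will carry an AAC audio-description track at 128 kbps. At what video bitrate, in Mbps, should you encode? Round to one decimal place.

Budget: 69 GiB = 592705.5 Mb.
Total bitrate budget: 592705.5 Mb / 8460 s = 70.060 Mbps.
Audio: 128 kbps = 0.128 Mbps.
Video: 70.060 − 0.128 = 69.932 Mbps.

69.9 Mbps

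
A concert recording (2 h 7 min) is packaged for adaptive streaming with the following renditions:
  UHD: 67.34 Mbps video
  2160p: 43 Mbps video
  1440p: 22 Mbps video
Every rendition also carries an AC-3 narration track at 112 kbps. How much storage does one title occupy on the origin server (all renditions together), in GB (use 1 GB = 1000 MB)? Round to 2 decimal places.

126.37 GB

2 h 7 min = 127 min = 7620 s
Audio: 112 kbps = 0.112 Mbps.
Sum of rendition bitrates: (67.34+0.112) + (43+0.112) + (22+0.112) = 132.676 Mbps.
× 7620 s = 1,010,991 Mb = 126,374 MB = 126.4 GB.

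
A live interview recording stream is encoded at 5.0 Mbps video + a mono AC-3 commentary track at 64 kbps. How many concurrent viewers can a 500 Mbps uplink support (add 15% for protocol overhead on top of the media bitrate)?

85

Audio: 64 kbps = 0.064 Mbps.
Per-viewer media rate: 5.064 Mbps.
On the wire with 15% overhead: 5.824 Mbps.
500 Mbps = 500.0 Mbps; 500.0 / 5.824 = 85.86 → 85 viewers.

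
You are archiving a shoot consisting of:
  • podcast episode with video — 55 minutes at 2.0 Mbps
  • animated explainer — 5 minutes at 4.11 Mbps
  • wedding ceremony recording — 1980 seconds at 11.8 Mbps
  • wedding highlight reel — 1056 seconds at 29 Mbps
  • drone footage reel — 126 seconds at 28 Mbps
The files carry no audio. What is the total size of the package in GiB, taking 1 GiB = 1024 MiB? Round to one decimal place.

7.6 GiB

podcast episode with video: 2.000 Mbps × 3300 s = 6600.0 Mb
animated explainer: 4.110 Mbps × 300 s = 1233.0 Mb
wedding ceremony recording: 11.800 Mbps × 1980 s = 23364.0 Mb
wedding highlight reel: 29.000 Mbps × 1056 s = 30624.0 Mb
drone footage reel: 28.000 Mbps × 126 s = 3528.0 Mb
Total: 65349.0 Mb = 8168.6 MB.
= 7.608 GiB.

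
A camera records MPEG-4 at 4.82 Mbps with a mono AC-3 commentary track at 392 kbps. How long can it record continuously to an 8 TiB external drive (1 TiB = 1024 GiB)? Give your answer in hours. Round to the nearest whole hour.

Audio: 392 kbps = 0.392 Mbps.
Total bitrate: 4.82 + 0.392 = 5.212 Mbps.
Capacity: 8 TiB = 70,368,744 Mb.
Recording time: 70,368,744 / 5.212 = 13,501,294 s ≈ 3,750 hours.

3750 hours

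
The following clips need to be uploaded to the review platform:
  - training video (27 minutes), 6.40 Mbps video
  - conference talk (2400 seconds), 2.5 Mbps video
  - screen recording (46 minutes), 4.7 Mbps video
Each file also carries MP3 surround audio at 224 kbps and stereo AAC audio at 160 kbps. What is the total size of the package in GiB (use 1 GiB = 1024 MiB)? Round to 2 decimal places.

Audio total: 224 + 160 = 384 kbps = 0.384 Mbps.
training video: 6.784 Mbps × 1620 s = 10990.1 Mb
conference talk: 2.884 Mbps × 2400 s = 6921.6 Mb
screen recording: 5.084 Mbps × 2760 s = 14031.8 Mb
Total: 31943.5 Mb = 3992.9 MB.
= 3.719 GiB.

3.72 GiB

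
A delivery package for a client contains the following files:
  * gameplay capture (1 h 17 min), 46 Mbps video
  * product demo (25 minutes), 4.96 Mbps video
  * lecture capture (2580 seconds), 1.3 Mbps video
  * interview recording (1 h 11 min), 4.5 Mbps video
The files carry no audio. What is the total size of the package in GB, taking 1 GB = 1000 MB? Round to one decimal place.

30.3 GB

gameplay capture: 46.000 Mbps × 4620 s = 212520.0 Mb
product demo: 4.960 Mbps × 1500 s = 7440.0 Mb
lecture capture: 1.300 Mbps × 2580 s = 3354.0 Mb
interview recording: 4.500 Mbps × 4260 s = 19170.0 Mb
Total: 242484.0 Mb = 30310.5 MB.
= 30.31 GB.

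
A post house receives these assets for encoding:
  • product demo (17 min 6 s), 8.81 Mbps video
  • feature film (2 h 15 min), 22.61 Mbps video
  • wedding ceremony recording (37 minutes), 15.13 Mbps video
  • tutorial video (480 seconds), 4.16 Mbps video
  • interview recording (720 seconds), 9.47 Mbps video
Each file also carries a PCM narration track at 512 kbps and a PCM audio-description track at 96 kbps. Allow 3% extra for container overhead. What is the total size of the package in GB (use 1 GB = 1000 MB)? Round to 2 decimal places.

Audio total: 512 + 96 = 608 kbps = 0.608 Mbps.
product demo: 9.418 Mbps × 1026 s × 1.03 = 9952.8 Mb
feature film: 23.218 Mbps × 8100 s × 1.03 = 193707.8 Mb
wedding ceremony recording: 15.738 Mbps × 2220 s × 1.03 = 35986.5 Mb
tutorial video: 4.768 Mbps × 480 s × 1.03 = 2357.3 Mb
interview recording: 10.078 Mbps × 720 s × 1.03 = 7473.8 Mb
Total: 249478.2 Mb = 31184.8 MB.
= 31.18 GB.

31.18 GB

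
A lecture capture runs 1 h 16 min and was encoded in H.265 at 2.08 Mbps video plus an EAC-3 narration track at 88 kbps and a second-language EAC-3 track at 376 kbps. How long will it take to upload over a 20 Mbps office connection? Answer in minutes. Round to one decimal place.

9.7 minutes

1 h 16 min = 76 min = 4560 s
Audio total: 88 + 376 = 464 kbps = 0.464 Mbps.
Total bitrate: 2.544 Mbps.
File: 2.544 Mbps × 4560 s = 11600.6 Mb.
At 20 Mbps: 11600.6 / 20 = 580.0 s ≈ 9.67 minutes.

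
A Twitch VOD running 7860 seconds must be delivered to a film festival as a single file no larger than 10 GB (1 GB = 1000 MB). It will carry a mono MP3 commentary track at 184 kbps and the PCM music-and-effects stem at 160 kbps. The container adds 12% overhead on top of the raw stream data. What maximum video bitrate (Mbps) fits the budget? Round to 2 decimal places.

Budget: 10 GB = 80000.0 Mb.
Stream payload after overhead: 80000.0 / 1.12 = 71428.6 Mb.
Total bitrate budget: 71428.6 Mb / 7860 s = 9.088 Mbps.
Audio total: 184 + 160 = 344 kbps = 0.344 Mbps.
Video: 9.088 − 0.344 = 8.744 Mbps.

8.74 Mbps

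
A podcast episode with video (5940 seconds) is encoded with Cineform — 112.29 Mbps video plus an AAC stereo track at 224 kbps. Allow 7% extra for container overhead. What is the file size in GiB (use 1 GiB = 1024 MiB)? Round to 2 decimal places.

83.25 GiB

Audio: 224 kbps = 0.224 Mbps.
Total bitrate: 112.29 + 0.224 = 112.514 Mbps.
Stream data: 112.514 Mbps × 5940 s = 668333.2 Mb.
With 7% container overhead: ×1.07.
715,116 Mb = 89,389,560,150 bytes ÷ 1,073,741,824 = 83.25 GiB.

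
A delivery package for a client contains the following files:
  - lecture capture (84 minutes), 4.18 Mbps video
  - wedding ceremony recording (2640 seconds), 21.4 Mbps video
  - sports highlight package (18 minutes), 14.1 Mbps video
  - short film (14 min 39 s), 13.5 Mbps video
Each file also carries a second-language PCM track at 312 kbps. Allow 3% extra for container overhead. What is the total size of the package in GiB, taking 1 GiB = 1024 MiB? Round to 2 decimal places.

Audio: 312 kbps = 0.312 Mbps.
lecture capture: 4.492 Mbps × 5040 s × 1.03 = 23318.9 Mb
wedding ceremony recording: 21.712 Mbps × 2640 s × 1.03 = 59039.3 Mb
sports highlight package: 14.412 Mbps × 1080 s × 1.03 = 16031.9 Mb
short film: 13.812 Mbps × 879 s × 1.03 = 12505.0 Mb
Total: 110895.0 Mb = 13861.9 MB.
= 12.91 GiB.

12.91 GiB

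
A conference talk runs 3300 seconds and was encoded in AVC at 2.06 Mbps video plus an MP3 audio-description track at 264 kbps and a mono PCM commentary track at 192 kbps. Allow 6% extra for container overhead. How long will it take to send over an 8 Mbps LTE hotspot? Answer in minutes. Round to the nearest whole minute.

Audio total: 264 + 192 = 456 kbps = 0.456 Mbps.
Total bitrate: 2.516 Mbps.
File: 2.516 Mbps × 3300 s = 8302.8 Mb.
With 6% container overhead: ×1.06. → 8801.0 Mb.
At 8 Mbps: 8801.0 / 8 = 1100.1 s ≈ 18.3 minutes.

18 minutes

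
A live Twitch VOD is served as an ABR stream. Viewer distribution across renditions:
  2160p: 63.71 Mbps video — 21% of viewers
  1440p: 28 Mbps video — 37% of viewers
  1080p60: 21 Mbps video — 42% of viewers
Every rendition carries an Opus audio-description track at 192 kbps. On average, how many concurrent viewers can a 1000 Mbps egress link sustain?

Audio: 192 kbps = 0.192 Mbps.
Average per-viewer bitrate: 0.21×63.902 + 0.37×28.192 + 0.42×21.192 = 32.751 Mbps.
1000 Mbps = 1,000 Mbps; 1,000 / 32.751 = 30.53 → 30.

30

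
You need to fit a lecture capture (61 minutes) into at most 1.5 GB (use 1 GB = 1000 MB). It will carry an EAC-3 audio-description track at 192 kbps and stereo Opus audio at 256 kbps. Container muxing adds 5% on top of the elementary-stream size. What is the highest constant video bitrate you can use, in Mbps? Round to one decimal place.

Budget: 1.5 GB = 12000.0 Mb.
Stream payload after overhead: 12000.0 / 1.05 = 11428.6 Mb.
61 min = 3660 s
Total bitrate budget: 11428.6 Mb / 3660 s = 3.123 Mbps.
Audio total: 192 + 256 = 448 kbps = 0.448 Mbps.
Video: 3.123 − 0.448 = 2.675 Mbps.

2.7 Mbps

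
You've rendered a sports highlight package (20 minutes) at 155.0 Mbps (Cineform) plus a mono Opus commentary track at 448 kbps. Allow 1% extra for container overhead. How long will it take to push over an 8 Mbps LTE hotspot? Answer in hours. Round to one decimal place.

20 min = 1200 s
Audio: 448 kbps = 0.448 Mbps.
Total bitrate: 155.448 Mbps.
File: 155.448 Mbps × 1200 s = 186537.6 Mb.
With 1% container overhead: ×1.01. → 188403.0 Mb.
At 8 Mbps: 188403.0 / 8 = 23550.4 s ≈ 6.54 hours.

6.5 hours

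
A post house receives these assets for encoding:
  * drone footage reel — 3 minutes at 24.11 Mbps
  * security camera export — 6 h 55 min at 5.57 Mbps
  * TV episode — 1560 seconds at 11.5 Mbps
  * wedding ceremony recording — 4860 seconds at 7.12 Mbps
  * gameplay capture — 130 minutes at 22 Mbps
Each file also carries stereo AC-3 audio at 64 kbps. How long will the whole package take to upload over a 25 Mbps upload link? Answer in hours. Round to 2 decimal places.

4.11 hours

Audio: 64 kbps = 0.064 Mbps.
drone footage reel: 24.174 Mbps × 180 s = 4351.3 Mb
security camera export: 5.634 Mbps × 24900 s = 140286.6 Mb
TV episode: 11.564 Mbps × 1560 s = 18039.8 Mb
wedding ceremony recording: 7.184 Mbps × 4860 s = 34914.2 Mb
gameplay capture: 22.064 Mbps × 7800 s = 172099.2 Mb
Total: 369691.2 Mb = 46211.4 MB.
At 25 Mbps: 369691.2 / 25 = 14788 s ≈ 4.11 hours.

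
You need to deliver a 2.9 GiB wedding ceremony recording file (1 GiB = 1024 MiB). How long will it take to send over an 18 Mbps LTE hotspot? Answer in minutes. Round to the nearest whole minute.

File: 2.9 GiB = 24910.8 Mb.
At 18 Mbps: 24910.8 / 18 = 1383.9 s ≈ 23.1 minutes.

23 minutes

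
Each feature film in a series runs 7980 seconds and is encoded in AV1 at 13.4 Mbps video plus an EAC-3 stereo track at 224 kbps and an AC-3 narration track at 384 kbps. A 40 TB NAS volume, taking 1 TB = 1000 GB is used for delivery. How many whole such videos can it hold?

Audio total: 224 + 384 = 608 kbps = 0.608 Mbps.
Total bitrate: 14.008 Mbps.
Per item: 14.008 Mbps × 7980 s = 111,784 Mb = 13,973 MB.
Capacity: 40 TB = 320,000,000 Mb; 2862.67 items → 2862 complete.

2862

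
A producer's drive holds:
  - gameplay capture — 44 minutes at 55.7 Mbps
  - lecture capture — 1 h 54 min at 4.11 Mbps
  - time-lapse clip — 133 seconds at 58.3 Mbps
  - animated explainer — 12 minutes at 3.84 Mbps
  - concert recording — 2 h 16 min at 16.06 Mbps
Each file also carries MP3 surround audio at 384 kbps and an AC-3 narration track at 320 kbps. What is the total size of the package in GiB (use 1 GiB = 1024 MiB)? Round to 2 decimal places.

Audio total: 384 + 320 = 704 kbps = 0.704 Mbps.
gameplay capture: 56.404 Mbps × 2640 s = 148906.6 Mb
lecture capture: 4.814 Mbps × 6840 s = 32927.8 Mb
time-lapse clip: 59.004 Mbps × 133 s = 7847.5 Mb
animated explainer: 4.544 Mbps × 720 s = 3271.7 Mb
concert recording: 16.764 Mbps × 8160 s = 136794.2 Mb
Total: 329747.8 Mb = 41218.5 MB.
= 38.39 GiB.

38.39 GiB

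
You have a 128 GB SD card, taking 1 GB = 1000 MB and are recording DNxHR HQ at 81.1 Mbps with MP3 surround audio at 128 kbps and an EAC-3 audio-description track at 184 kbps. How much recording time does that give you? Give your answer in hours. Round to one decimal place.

3.5 hours

Audio total: 128 + 184 = 312 kbps = 0.312 Mbps.
Total bitrate: 81.1 + 0.312 = 81.412 Mbps.
Capacity: 128 GB = 1,024,000 Mb.
Recording time: 1,024,000 / 81.412 = 12,578 s ≈ 3.49 hours.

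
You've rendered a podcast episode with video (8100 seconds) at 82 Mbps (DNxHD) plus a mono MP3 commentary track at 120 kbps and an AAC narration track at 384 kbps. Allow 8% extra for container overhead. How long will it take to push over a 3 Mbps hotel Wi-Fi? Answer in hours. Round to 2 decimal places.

Audio total: 120 + 384 = 504 kbps = 0.504 Mbps.
Total bitrate: 82.504 Mbps.
File: 82.504 Mbps × 8100 s = 668282.4 Mb.
With 8% container overhead: ×1.08. → 721745.0 Mb.
At 3 Mbps: 721745.0 / 3 = 240581.7 s ≈ 66.8 hours.

66.83 hours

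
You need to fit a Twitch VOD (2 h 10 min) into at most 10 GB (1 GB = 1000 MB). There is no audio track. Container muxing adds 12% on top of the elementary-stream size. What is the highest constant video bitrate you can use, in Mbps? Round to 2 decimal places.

9.16 Mbps

Budget: 10 GB = 80000.0 Mb.
Stream payload after overhead: 80000.0 / 1.12 = 71428.6 Mb.
2 h 10 min = 130 min = 7800 s
Total bitrate budget: 71428.6 Mb / 7800 s = 9.158 Mbps.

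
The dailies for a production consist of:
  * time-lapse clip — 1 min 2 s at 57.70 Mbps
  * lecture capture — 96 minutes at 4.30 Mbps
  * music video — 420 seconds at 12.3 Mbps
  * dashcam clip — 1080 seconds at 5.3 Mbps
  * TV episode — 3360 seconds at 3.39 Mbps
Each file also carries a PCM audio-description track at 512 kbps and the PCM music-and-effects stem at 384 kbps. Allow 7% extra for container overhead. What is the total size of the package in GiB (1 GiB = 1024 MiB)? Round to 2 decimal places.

Audio total: 512 + 384 = 896 kbps = 0.896 Mbps.
time-lapse clip: 58.596 Mbps × 62 s × 1.07 = 3887.3 Mb
lecture capture: 5.196 Mbps × 5760 s × 1.07 = 32024.0 Mb
music video: 13.196 Mbps × 420 s × 1.07 = 5930.3 Mb
dashcam clip: 6.196 Mbps × 1080 s × 1.07 = 7160.1 Mb
TV episode: 4.286 Mbps × 3360 s × 1.07 = 15409.0 Mb
Total: 64410.7 Mb = 8051.3 MB.
= 7.498 GiB.

7.50 GiB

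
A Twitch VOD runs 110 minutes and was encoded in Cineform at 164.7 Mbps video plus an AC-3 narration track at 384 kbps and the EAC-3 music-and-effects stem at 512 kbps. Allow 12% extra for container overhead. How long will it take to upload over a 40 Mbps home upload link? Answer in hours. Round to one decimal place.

110 min = 6600 s
Audio total: 384 + 512 = 896 kbps = 0.896 Mbps.
Total bitrate: 165.596 Mbps.
File: 165.596 Mbps × 6600 s = 1092933.6 Mb.
With 12% container overhead: ×1.12. → 1224085.6 Mb.
At 40 Mbps: 1224085.6 / 40 = 30602.1 s ≈ 8.5 hours.

8.5 hours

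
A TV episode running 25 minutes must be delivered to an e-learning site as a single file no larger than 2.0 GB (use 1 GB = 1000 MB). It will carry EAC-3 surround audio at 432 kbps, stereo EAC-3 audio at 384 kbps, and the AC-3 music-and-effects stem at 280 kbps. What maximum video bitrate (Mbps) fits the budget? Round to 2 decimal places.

Budget: 2.0 GB = 16000.0 Mb.
25 min = 1500 s
Total bitrate budget: 16000.0 Mb / 1500 s = 10.667 Mbps.
Audio total: 432 + 384 + 280 = 1096 kbps = 1.096 Mbps.
Video: 10.667 − 1.096 = 9.571 Mbps.

9.57 Mbps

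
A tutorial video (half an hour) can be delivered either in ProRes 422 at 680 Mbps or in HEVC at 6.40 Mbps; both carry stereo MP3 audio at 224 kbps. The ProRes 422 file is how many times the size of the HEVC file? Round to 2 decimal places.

30 min = 1800 s
Audio: 224 kbps = 0.224 Mbps.
ProRes 422: 680.224 Mbps × 1800 s = 1224403.2 Mb = 142.539 GiB.
HEVC: 6.624 Mbps × 1800 s = 11923.2 Mb = 1.388 GiB.
Ratio: 142.539 / 1.388 = 102.691.

102.69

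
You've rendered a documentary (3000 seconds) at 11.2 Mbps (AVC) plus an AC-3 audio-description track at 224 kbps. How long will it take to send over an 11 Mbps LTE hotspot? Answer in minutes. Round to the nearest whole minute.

52 minutes

Audio: 224 kbps = 0.224 Mbps.
Total bitrate: 11.424 Mbps.
File: 11.424 Mbps × 3000 s = 34272.0 Mb.
At 11 Mbps: 34272.0 / 11 = 3115.6 s ≈ 51.9 minutes.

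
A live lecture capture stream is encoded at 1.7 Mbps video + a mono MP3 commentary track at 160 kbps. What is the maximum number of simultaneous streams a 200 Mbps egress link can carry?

Audio: 160 kbps = 0.160 Mbps.
Per-viewer media rate: 1.860 Mbps.
200 Mbps = 200.0 Mbps; 200.0 / 1.860 = 107.53 → 107 viewers.

107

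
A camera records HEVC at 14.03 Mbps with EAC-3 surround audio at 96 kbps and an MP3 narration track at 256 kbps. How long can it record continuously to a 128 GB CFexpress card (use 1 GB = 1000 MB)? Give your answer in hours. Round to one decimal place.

19.8 hours

Audio total: 96 + 256 = 352 kbps = 0.352 Mbps.
Total bitrate: 14.03 + 0.352 = 14.382 Mbps.
Capacity: 128 GB = 1,024,000 Mb.
Recording time: 1,024,000 / 14.382 = 71,200 s ≈ 19.8 hours.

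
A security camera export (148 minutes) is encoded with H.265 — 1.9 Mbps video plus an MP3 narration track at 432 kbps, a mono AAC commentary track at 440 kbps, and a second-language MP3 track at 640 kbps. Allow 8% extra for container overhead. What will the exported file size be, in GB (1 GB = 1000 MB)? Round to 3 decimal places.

4.090 GB

148 min = 8880 s
Audio total: 432 + 440 + 640 = 1512 kbps = 1.512 Mbps.
Total bitrate: 1.9 + 1.512 = 3.412 Mbps.
Stream data: 3.412 Mbps × 8880 s = 30298.6 Mb.
With 8% container overhead: ×1.08.
32,722 Mb ÷ 8 = 4,090 MB → 4.090 GB.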